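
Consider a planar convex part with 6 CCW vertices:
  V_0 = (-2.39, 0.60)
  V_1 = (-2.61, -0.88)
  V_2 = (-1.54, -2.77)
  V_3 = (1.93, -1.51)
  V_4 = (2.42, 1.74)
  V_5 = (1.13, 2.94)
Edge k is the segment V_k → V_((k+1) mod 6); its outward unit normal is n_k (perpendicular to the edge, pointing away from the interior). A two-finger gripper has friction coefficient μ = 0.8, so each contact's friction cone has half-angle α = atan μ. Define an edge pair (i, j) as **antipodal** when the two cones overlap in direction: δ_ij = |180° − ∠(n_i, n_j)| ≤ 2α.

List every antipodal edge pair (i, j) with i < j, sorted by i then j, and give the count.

α = atan 0.8 = 38.66°;  2α = 77.32°
n_0 = (-0.9891, +0.1470)
n_1 = (-0.8702, -0.4927)
n_2 = (+0.3413, -0.9400)
n_3 = (+0.9888, -0.1491)
n_4 = (+0.6811, +0.7322)
n_5 = (-0.5536, +0.8328)
  (0,1): δ = 142.03°  ·
  (0,2): δ = 61.59°  ✓
  (0,3): δ = 0.12°  ✓
  (0,4): δ = 55.53°  ✓
  (0,5): δ = 132.07°  ·
  (1,2): δ = 99.56°  ·
  (1,3): δ = 38.09°  ✓
  (1,4): δ = 17.55°  ✓
  (1,5): δ = 94.10°  ·
  (2,3): δ = 118.53°  ·
  (2,4): δ = 62.89°  ✓
  (2,5): δ = 13.66°  ✓
  (3,4): δ = 124.36°  ·
  (3,5): δ = 47.81°  ✓
  (4,5): δ = 103.46°  ·
antipodal pairs: 8

count = 8; pairs: (0,2), (0,3), (0,4), (1,3), (1,4), (2,4), (2,5), (3,5)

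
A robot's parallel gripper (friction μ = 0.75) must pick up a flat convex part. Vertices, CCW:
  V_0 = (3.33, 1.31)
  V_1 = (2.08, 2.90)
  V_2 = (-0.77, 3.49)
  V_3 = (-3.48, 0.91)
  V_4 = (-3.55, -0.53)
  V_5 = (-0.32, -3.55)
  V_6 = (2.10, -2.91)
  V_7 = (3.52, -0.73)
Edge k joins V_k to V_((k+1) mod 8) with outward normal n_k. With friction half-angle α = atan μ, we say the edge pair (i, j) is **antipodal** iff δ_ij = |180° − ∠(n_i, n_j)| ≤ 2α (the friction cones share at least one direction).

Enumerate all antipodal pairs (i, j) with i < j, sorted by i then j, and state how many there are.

α = atan 0.75 = 36.87°;  2α = 73.74°
n_0 = (+0.7861, +0.6180)
n_1 = (+0.2027, +0.9792)
n_2 = (-0.6895, +0.7243)
n_3 = (-0.9988, +0.0486)
n_4 = (-0.6830, -0.7305)
n_5 = (+0.2557, -0.9668)
n_6 = (+0.8379, -0.5458)
n_7 = (+0.9957, +0.0927)
  (0,1): δ = 139.87°  ·
  (0,2): δ = 84.58°  ·
  (0,3): δ = 40.96°  ✓
  (0,4): δ = 8.75°  ✓
  (0,5): δ = 66.64°  ✓
  (0,6): δ = 108.75°  ·
  (0,7): δ = 147.15°  ·
  (1,2): δ = 124.71°  ·
  (1,3): δ = 81.09°  ·
  (1,4): δ = 31.38°  ✓
  (1,5): δ = 26.51°  ✓
  (1,6): δ = 68.62°  ✓
  (1,7): δ = 107.02°  ·
  (2,3): δ = 136.38°  ·
  (2,4): δ = 86.67°  ·
  (2,5): δ = 28.78°  ✓
  (2,6): δ = 13.33°  ✓
  (2,7): δ = 51.73°  ✓
  (3,4): δ = 130.29°  ·
  (3,5): δ = 72.40°  ✓
  (3,6): δ = 30.30°  ✓
  (3,7): δ = 8.10°  ✓
  (4,5): δ = 122.11°  ·
  (4,6): δ = 80.00°  ·
  (4,7): δ = 41.60°  ✓
  (5,6): δ = 137.89°  ·
  (5,7): δ = 99.49°  ·
  (6,7): δ = 141.60°  ·
antipodal pairs: 13

count = 13; pairs: (0,3), (0,4), (0,5), (1,4), (1,5), (1,6), (2,5), (2,6), (2,7), (3,5), (3,6), (3,7), (4,7)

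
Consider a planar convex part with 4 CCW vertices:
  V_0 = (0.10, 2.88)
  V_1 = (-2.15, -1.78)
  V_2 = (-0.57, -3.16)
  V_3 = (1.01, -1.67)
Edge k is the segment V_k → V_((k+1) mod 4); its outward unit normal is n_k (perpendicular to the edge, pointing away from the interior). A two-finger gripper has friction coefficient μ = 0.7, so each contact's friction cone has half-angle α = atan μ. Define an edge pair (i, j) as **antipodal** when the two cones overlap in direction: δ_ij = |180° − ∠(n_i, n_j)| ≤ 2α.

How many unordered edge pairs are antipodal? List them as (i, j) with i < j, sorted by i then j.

count = 3; pairs: (0,2), (0,3), (1,3)

α = atan 0.7 = 34.99°;  2α = 69.98°
n_0 = (-0.9005, +0.4348)
n_1 = (-0.6578, -0.7532)
n_2 = (+0.6861, -0.7275)
n_3 = (+0.9806, +0.1961)
  (0,1): δ = 105.36°  ·
  (0,2): δ = 20.91°  ✓
  (0,3): δ = 37.08°  ✓
  (1,2): δ = 95.54°  ·
  (1,3): δ = 37.56°  ✓
  (2,3): δ = 122.01°  ·
antipodal pairs: 3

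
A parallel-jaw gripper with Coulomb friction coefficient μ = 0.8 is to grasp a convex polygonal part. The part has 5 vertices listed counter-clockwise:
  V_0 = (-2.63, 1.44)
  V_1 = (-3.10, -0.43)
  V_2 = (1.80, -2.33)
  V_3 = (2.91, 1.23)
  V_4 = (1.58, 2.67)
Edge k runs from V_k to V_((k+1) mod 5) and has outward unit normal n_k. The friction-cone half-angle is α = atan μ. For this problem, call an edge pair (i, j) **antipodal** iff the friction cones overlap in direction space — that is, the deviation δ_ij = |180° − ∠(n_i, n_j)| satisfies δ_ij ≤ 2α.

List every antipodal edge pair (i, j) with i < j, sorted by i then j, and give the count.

α = atan 0.8 = 38.66°;  2α = 77.32°
n_0 = (-0.9698, +0.2438)
n_1 = (-0.3615, -0.9324)
n_2 = (+0.9547, -0.2977)
n_3 = (+0.7346, +0.6785)
n_4 = (-0.2804, +0.9599)
  (0,1): δ = 97.09°  ·
  (0,2): δ = 3.21°  ✓
  (0,3): δ = 56.83°  ✓
  (0,4): δ = 120.39°  ·
  (1,2): δ = 86.12°  ·
  (1,3): δ = 26.08°  ✓
  (1,4): δ = 37.48°  ✓
  (2,3): δ = 119.96°  ·
  (2,4): δ = 56.40°  ✓
  (3,4): δ = 116.44°  ·
antipodal pairs: 5

count = 5; pairs: (0,2), (0,3), (1,3), (1,4), (2,4)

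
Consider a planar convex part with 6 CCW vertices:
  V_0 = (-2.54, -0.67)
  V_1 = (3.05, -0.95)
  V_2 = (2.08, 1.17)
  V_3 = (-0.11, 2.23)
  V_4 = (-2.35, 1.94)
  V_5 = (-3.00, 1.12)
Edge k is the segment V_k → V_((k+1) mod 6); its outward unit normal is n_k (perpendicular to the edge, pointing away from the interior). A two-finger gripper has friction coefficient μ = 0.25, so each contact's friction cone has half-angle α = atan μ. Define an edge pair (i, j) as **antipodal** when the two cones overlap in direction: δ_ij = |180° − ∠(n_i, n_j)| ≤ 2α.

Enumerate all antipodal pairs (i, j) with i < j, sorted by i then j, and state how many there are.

α = atan 0.25 = 14.04°;  2α = 28.07°
n_0 = (-0.0500, -0.9987)
n_1 = (+0.9093, +0.4161)
n_2 = (+0.4357, +0.9001)
n_3 = (-0.1284, +0.9917)
n_4 = (-0.7837, +0.6212)
n_5 = (-0.9685, -0.2489)
  (0,1): δ = 62.55°  ·
  (0,2): δ = 22.96°  ✓
  (0,3): δ = 10.24°  ✓
  (0,4): δ = 54.46°  ·
  (0,5): δ = 107.28°  ·
  (1,2): δ = 140.41°  ·
  (1,3): δ = 107.21°  ·
  (1,4): δ = 62.99°  ·
  (1,5): δ = 10.17°  ✓
  (2,3): δ = 146.80°  ·
  (2,4): δ = 102.58°  ·
  (2,5): δ = 49.76°  ·
  (3,4): δ = 135.78°  ·
  (3,5): δ = 82.96°  ·
  (4,5): δ = 127.18°  ·
antipodal pairs: 3

count = 3; pairs: (0,2), (0,3), (1,5)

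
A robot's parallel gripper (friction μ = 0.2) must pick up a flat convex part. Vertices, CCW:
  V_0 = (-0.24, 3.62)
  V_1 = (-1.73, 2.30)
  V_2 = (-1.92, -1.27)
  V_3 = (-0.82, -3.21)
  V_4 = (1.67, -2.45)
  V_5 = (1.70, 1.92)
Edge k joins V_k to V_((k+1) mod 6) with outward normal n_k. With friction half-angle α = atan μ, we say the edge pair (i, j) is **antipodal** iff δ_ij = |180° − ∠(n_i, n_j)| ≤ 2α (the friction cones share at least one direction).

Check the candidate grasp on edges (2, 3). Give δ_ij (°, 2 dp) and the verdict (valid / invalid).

δ = 102.58°, invalid

α = atan 0.2 = 11.31°;  2α = 22.62°
edge 2: e_2 = (+1.10, -1.94);  n_2 = (-0.8699, -0.4932)
edge 3: e_3 = (+2.49, +0.76);  n_3 = (+0.2919, -0.9564)
∠(n_2, n_3) = 77.42°
δ = |180° − 77.42°| = 102.58°
102.58° > 2α = 22.62°  →  invalid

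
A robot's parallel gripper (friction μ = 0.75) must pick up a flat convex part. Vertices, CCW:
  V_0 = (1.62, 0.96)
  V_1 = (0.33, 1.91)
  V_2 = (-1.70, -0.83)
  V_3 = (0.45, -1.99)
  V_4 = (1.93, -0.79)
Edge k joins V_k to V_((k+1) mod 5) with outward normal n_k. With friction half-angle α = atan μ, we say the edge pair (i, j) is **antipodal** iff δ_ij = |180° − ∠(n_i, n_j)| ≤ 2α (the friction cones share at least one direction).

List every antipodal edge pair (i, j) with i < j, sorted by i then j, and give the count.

count = 4; pairs: (0,2), (1,3), (1,4), (2,4)

α = atan 0.75 = 36.87°;  2α = 73.74°
n_0 = (+0.5930, +0.8052)
n_1 = (-0.8035, +0.5953)
n_2 = (-0.4748, -0.8801)
n_3 = (+0.6298, -0.7768)
n_4 = (+0.9847, +0.1744)
  (0,1): δ = 90.16°  ·
  (0,2): δ = 8.02°  ✓
  (0,3): δ = 75.40°  ·
  (0,4): δ = 136.41°  ·
  (1,2): δ = 81.81°  ·
  (1,3): δ = 14.43°  ✓
  (1,4): δ = 46.58°  ✓
  (2,3): δ = 112.62°  ·
  (2,4): δ = 51.61°  ✓
  (3,4): δ = 118.99°  ·
antipodal pairs: 4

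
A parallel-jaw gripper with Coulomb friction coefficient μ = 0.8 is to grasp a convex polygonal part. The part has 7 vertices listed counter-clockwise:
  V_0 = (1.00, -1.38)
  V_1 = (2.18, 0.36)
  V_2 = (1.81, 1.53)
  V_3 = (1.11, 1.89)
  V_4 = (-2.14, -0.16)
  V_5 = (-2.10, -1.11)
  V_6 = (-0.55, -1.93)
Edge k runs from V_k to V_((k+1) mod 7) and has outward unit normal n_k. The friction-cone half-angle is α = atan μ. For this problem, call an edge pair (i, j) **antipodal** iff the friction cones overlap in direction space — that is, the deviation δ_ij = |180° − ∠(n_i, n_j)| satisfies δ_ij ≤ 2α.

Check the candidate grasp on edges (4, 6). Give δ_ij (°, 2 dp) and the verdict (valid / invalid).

α = atan 0.8 = 38.66°;  2α = 77.32°
edge 4: e_4 = (+0.04, -0.95);  n_4 = (-0.9991, -0.0421)
edge 6: e_6 = (+1.55, +0.55);  n_6 = (+0.3344, -0.9424)
∠(n_4, n_6) = 107.13°
δ = |180° − 107.13°| = 72.87°
72.87° ≤ 2α = 77.32°  →  valid

δ = 72.87°, valid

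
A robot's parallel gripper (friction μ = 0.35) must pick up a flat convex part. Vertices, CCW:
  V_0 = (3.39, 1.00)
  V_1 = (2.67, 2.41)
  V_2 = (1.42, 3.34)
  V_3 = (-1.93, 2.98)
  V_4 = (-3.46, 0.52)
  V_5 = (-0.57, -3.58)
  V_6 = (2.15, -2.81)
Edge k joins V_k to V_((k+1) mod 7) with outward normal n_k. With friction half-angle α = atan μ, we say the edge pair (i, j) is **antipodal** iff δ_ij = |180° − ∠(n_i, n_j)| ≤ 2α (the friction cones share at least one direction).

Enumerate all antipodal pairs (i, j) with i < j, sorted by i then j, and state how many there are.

count = 4; pairs: (0,4), (1,4), (2,5), (3,6)

α = atan 0.35 = 19.29°;  2α = 38.58°
n_0 = (+0.8906, +0.4548)
n_1 = (+0.5969, +0.8023)
n_2 = (-0.1068, +0.9943)
n_3 = (-0.8492, +0.5281)
n_4 = (-0.8174, -0.5761)
n_5 = (+0.2724, -0.9622)
n_6 = (+0.9509, -0.3095)
  (0,1): δ = 153.70°  ·
  (0,2): δ = 110.92°  ·
  (0,3): δ = 58.93°  ·
  (0,4): δ = 8.13°  ✓
  (0,5): δ = 78.76°  ·
  (0,6): δ = 134.92°  ·
  (1,2): δ = 137.22°  ·
  (1,3): δ = 85.23°  ·
  (1,4): δ = 18.17°  ✓
  (1,5): δ = 52.46°  ·
  (1,6): δ = 108.62°  ·
  (2,3): δ = 128.01°  ·
  (2,4): δ = 60.95°  ·
  (2,5): δ = 9.67°  ✓
  (2,6): δ = 65.84°  ·
  (3,4): δ = 112.94°  ·
  (3,5): δ = 42.31°  ·
  (3,6): δ = 13.85°  ✓
  (4,5): δ = 109.37°  ·
  (4,6): δ = 53.21°  ·
  (5,6): δ = 123.83°  ·
antipodal pairs: 4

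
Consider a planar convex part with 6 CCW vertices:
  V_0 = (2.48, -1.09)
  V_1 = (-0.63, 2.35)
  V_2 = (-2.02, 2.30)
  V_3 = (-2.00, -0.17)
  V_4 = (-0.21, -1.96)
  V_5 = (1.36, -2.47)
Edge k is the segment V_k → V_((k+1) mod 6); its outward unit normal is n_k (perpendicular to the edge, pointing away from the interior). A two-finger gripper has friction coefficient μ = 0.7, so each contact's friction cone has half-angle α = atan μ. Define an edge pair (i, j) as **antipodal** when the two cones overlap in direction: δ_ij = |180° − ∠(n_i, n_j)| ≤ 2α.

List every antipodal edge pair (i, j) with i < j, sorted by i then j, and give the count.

count = 7; pairs: (0,2), (0,3), (0,4), (1,3), (1,4), (1,5), (2,5)

α = atan 0.7 = 34.99°;  2α = 69.98°
n_0 = (+0.7418, +0.6706)
n_1 = (-0.0359, +0.9994)
n_2 = (-1.0000, -0.0081)
n_3 = (-0.7071, -0.7071)
n_4 = (-0.3089, -0.9511)
n_5 = (+0.7765, -0.6302)
  (0,1): δ = 130.06°  ·
  (0,2): δ = 41.65°  ✓
  (0,3): δ = 2.88°  ✓
  (0,4): δ = 29.89°  ✓
  (0,5): δ = 98.82°  ·
  (1,2): δ = 91.60°  ·
  (1,3): δ = 47.06°  ✓
  (1,4): δ = 20.06°  ✓
  (1,5): δ = 48.88°  ✓
  (2,3): δ = 135.46°  ·
  (2,4): δ = 108.46°  ·
  (2,5): δ = 39.53°  ✓
  (3,4): δ = 153.00°  ·
  (3,5): δ = 84.06°  ·
  (4,5): δ = 111.07°  ·
antipodal pairs: 7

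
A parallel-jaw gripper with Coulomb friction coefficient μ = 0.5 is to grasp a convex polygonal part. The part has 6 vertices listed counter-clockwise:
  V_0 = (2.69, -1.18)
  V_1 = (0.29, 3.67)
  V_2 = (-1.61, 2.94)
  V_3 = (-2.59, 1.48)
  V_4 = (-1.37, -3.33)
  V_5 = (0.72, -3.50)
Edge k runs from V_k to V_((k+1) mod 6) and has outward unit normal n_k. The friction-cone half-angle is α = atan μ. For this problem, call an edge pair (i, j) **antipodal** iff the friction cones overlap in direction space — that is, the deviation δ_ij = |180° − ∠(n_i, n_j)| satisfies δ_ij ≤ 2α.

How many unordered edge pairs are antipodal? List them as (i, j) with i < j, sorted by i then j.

α = atan 0.5 = 26.57°;  2α = 53.13°
n_0 = (+0.8963, +0.4435)
n_1 = (-0.3586, +0.9335)
n_2 = (-0.8303, +0.5573)
n_3 = (-0.9693, -0.2459)
n_4 = (-0.0811, -0.9967)
n_5 = (+0.7623, -0.6473)
  (0,1): δ = 95.31°  ·
  (0,2): δ = 60.20°  ·
  (0,3): δ = 12.10°  ✓
  (0,4): δ = 59.02°  ·
  (0,5): δ = 113.34°  ·
  (1,2): δ = 144.89°  ·
  (1,3): δ = 96.79°  ·
  (1,4): δ = 25.67°  ✓
  (1,5): δ = 28.65°  ✓
  (2,3): δ = 131.90°  ·
  (2,4): δ = 60.78°  ·
  (2,5): δ = 6.47°  ✓
  (3,4): δ = 108.88°  ·
  (3,5): δ = 54.57°  ·
  (4,5): δ = 125.69°  ·
antipodal pairs: 4

count = 4; pairs: (0,3), (1,4), (1,5), (2,5)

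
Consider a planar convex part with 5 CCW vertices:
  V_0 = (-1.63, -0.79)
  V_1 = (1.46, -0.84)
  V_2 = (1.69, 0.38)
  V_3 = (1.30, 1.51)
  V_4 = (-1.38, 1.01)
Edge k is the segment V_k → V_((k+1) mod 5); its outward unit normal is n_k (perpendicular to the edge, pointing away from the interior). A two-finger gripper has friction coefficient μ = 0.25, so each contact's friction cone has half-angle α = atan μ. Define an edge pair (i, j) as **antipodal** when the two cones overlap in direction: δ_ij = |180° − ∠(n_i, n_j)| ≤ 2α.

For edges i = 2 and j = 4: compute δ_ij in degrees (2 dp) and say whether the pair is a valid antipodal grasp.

δ = 26.95°, valid

α = atan 0.25 = 14.04°;  2α = 28.07°
edge 2: e_2 = (-0.39, +1.13);  n_2 = (+0.9453, +0.3262)
edge 4: e_4 = (-0.25, -1.80);  n_4 = (-0.9905, +0.1376)
∠(n_2, n_4) = 153.05°
δ = |180° − 153.05°| = 26.95°
26.95° ≤ 2α = 28.07°  →  valid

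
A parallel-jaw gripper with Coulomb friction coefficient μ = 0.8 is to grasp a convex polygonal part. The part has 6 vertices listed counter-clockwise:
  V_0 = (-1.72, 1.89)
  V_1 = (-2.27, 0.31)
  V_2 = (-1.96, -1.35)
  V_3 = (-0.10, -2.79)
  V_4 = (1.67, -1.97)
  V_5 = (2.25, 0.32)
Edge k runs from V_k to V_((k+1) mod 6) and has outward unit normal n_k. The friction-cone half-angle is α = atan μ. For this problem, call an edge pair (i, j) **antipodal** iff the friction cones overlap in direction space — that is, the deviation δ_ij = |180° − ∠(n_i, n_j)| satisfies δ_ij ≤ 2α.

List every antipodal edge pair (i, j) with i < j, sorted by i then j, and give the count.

α = atan 0.8 = 38.66°;  2α = 77.32°
n_0 = (-0.9444, +0.3288)
n_1 = (-0.9830, -0.1836)
n_2 = (-0.6122, -0.7907)
n_3 = (+0.4204, -0.9074)
n_4 = (+0.9694, -0.2455)
n_5 = (+0.3678, +0.9299)
  (0,1): δ = 150.23°  ·
  (0,2): δ = 108.55°  ·
  (0,3): δ = 45.95°  ✓
  (0,4): δ = 4.98°  ✓
  (0,5): δ = 87.62°  ·
  (1,2): δ = 138.32°  ·
  (1,3): δ = 75.72°  ✓
  (1,4): δ = 24.79°  ✓
  (1,5): δ = 57.84°  ✓
  (2,3): δ = 117.40°  ·
  (2,4): δ = 66.47°  ✓
  (2,5): δ = 16.17°  ✓
  (3,4): δ = 129.07°  ·
  (3,5): δ = 46.43°  ✓
  (4,5): δ = 97.36°  ·
antipodal pairs: 8

count = 8; pairs: (0,3), (0,4), (1,3), (1,4), (1,5), (2,4), (2,5), (3,5)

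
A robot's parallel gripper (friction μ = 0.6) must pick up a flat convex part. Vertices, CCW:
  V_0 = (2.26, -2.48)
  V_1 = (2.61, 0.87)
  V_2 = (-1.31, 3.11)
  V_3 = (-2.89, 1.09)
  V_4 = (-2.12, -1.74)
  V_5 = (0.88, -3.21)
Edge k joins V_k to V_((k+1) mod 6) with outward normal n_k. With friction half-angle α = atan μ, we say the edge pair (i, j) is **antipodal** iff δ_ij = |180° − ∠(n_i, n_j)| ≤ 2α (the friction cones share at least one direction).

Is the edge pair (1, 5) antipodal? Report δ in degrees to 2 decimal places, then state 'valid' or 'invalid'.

α = atan 0.6 = 30.96°;  2α = 61.93°
edge 1: e_1 = (-3.92, +2.24);  n_1 = (+0.4961, +0.8682)
edge 5: e_5 = (+1.38, +0.73);  n_5 = (+0.4676, -0.8839)
∠(n_1, n_5) = 122.38°
δ = |180° − 122.38°| = 57.62°
57.62° ≤ 2α = 61.93°  →  valid

δ = 57.62°, valid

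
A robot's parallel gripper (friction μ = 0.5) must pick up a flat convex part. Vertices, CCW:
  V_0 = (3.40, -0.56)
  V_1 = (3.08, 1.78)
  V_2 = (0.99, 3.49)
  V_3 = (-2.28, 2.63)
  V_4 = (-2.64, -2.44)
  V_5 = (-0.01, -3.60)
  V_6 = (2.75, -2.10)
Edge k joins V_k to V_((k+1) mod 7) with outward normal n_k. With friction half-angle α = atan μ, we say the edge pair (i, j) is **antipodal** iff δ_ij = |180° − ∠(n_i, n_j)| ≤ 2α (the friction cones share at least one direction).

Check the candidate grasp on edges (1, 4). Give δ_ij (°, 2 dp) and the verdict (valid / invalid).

α = atan 0.5 = 26.57°;  2α = 53.13°
edge 1: e_1 = (-2.09, +1.71);  n_1 = (+0.6332, +0.7740)
edge 4: e_4 = (+2.63, -1.16);  n_4 = (-0.4036, -0.9150)
∠(n_1, n_4) = 164.51°
δ = |180° − 164.51°| = 15.49°
15.49° ≤ 2α = 53.13°  →  valid

δ = 15.49°, valid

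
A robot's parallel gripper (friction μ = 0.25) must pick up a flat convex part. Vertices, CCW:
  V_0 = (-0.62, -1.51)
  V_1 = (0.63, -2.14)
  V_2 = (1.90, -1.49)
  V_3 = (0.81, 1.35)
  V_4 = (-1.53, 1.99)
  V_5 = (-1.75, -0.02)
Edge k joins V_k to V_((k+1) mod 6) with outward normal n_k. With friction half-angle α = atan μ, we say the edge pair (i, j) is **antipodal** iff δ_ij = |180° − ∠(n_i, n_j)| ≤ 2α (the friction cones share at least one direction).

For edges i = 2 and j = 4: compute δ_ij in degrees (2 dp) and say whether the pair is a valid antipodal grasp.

δ = 27.24°, valid

α = atan 0.25 = 14.04°;  2α = 28.07°
edge 2: e_2 = (-1.09, +2.84);  n_2 = (+0.9336, +0.3583)
edge 4: e_4 = (-0.22, -2.01);  n_4 = (-0.9941, +0.1088)
∠(n_2, n_4) = 152.76°
δ = |180° − 152.76°| = 27.24°
27.24° ≤ 2α = 28.07°  →  valid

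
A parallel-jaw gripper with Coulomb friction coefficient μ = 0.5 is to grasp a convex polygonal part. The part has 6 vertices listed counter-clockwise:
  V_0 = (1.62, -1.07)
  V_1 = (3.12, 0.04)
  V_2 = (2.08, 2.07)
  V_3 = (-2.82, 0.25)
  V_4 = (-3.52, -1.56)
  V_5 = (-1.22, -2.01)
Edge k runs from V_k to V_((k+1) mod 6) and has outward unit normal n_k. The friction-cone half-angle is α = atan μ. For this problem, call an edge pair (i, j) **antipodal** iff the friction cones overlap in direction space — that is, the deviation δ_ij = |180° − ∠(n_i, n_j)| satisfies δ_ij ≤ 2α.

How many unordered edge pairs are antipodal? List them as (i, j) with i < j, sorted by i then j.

α = atan 0.5 = 26.57°;  2α = 53.13°
n_0 = (+0.5948, -0.8038)
n_1 = (+0.8900, +0.4560)
n_2 = (-0.3482, +0.9374)
n_3 = (-0.9327, +0.3607)
n_4 = (-0.1920, -0.9814)
n_5 = (+0.3142, -0.9493)
  (0,1): δ = 99.37°  ·
  (0,2): δ = 16.13°  ✓
  (0,3): δ = 32.36°  ✓
  (0,4): δ = 132.43°  ·
  (0,5): δ = 161.81°  ·
  (1,2): δ = 96.75°  ·
  (1,3): δ = 48.27°  ✓
  (1,4): δ = 51.80°  ✓
  (1,5): δ = 81.19°  ·
  (2,3): δ = 131.52°  ·
  (2,4): δ = 31.45°  ✓
  (2,5): δ = 2.06°  ✓
  (3,4): δ = 79.93°  ·
  (3,5): δ = 50.54°  ✓
  (4,5): δ = 150.62°  ·
antipodal pairs: 7

count = 7; pairs: (0,2), (0,3), (1,3), (1,4), (2,4), (2,5), (3,5)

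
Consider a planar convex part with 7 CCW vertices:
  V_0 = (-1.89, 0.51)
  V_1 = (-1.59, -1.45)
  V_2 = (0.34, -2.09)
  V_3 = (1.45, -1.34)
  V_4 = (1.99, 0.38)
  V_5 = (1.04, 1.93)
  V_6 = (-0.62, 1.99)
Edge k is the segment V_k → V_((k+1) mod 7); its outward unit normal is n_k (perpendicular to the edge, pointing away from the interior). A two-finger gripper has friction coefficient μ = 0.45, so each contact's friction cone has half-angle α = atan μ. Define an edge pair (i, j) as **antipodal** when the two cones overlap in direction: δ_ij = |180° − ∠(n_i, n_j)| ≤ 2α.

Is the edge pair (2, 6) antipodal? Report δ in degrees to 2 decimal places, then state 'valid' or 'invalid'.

α = atan 0.45 = 24.23°;  2α = 48.46°
edge 2: e_2 = (+1.11, +0.75);  n_2 = (+0.5599, -0.8286)
edge 6: e_6 = (-1.27, -1.48);  n_6 = (-0.7589, +0.6512)
∠(n_2, n_6) = 164.68°
δ = |180° − 164.68°| = 15.32°
15.32° ≤ 2α = 48.46°  →  valid

δ = 15.32°, valid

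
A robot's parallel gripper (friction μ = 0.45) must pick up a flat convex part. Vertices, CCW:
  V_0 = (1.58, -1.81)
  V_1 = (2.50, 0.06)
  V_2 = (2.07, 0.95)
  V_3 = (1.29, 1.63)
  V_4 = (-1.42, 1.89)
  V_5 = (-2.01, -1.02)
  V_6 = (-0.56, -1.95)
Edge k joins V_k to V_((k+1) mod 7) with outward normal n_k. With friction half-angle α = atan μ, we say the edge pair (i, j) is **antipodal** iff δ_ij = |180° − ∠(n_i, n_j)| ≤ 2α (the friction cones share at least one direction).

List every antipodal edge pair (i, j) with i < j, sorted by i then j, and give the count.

count = 7; pairs: (0,4), (1,4), (1,5), (2,5), (2,6), (3,5), (3,6)

α = atan 0.45 = 24.23°;  2α = 48.46°
n_0 = (+0.8973, -0.4414)
n_1 = (+0.9004, +0.4350)
n_2 = (+0.6571, +0.7538)
n_3 = (+0.0955, +0.9954)
n_4 = (-0.9801, +0.1987)
n_5 = (-0.5399, -0.8417)
n_6 = (+0.0653, -0.9979)
  (0,1): δ = 128.02°  ·
  (0,2): δ = 104.89°  ·
  (0,3): δ = 69.28°  ·
  (0,4): δ = 14.73°  ✓
  (0,5): δ = 83.52°  ·
  (0,6): δ = 119.94°  ·
  (1,2): δ = 156.87°  ·
  (1,3): δ = 121.27°  ·
  (1,4): δ = 37.25°  ✓
  (1,5): δ = 31.54°  ✓
  (1,6): δ = 67.96°  ·
  (2,3): δ = 144.40°  ·
  (2,4): δ = 60.38°  ·
  (2,5): δ = 8.41°  ✓
  (2,6): δ = 44.82°  ✓
  (3,4): δ = 95.98°  ·
  (3,5): δ = 27.20°  ✓
  (3,6): δ = 9.22°  ✓
  (4,5): δ = 111.21°  ·
  (4,6): δ = 74.80°  ·
  (5,6): δ = 143.58°  ·
antipodal pairs: 7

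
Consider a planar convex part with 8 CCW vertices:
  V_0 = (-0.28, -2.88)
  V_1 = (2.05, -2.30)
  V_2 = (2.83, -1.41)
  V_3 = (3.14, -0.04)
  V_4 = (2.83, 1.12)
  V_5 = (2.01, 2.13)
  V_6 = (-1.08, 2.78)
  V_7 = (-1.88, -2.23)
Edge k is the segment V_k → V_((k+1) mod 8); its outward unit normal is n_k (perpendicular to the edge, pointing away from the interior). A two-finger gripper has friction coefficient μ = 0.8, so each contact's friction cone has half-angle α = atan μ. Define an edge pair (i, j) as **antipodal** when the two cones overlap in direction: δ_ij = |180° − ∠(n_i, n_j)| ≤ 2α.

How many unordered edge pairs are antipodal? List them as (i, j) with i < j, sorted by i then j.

α = atan 0.8 = 38.66°;  2α = 77.32°
n_0 = (+0.2416, -0.9704)
n_1 = (+0.7521, -0.6591)
n_2 = (+0.9753, -0.2207)
n_3 = (+0.9661, +0.2582)
n_4 = (+0.7763, +0.6303)
n_5 = (+0.2059, +0.9786)
n_6 = (-0.9875, +0.1577)
n_7 = (-0.3764, -0.9265)
  (0,1): δ = 145.21°  ·
  (0,2): δ = 116.73°  ·
  (0,3): δ = 89.02°  ·
  (0,4): δ = 64.91°  ✓
  (0,5): δ = 25.86°  ✓
  (0,6): δ = 66.95°  ✓
  (0,7): δ = 143.91°  ·
  (1,2): δ = 151.52°  ·
  (1,3): δ = 123.81°  ·
  (1,4): δ = 99.70°  ·
  (1,5): δ = 60.65°  ✓
  (1,6): δ = 32.16°  ✓
  (1,7): δ = 109.12°  ·
  (2,3): δ = 152.29°  ·
  (2,4): δ = 128.18°  ·
  (2,5): δ = 89.13°  ·
  (2,6): δ = 3.68°  ✓
  (2,7): δ = 80.64°  ·
  (3,4): δ = 155.89°  ·
  (3,5): δ = 116.84°  ·
  (3,6): δ = 24.03°  ✓
  (3,7): δ = 52.93°  ✓
  (4,5): δ = 140.95°  ·
  (4,6): δ = 48.14°  ✓
  (4,7): δ = 28.82°  ✓
  (5,6): δ = 87.19°  ·
  (5,7): δ = 10.23°  ✓
  (6,7): δ = 103.04°  ·
antipodal pairs: 11

count = 11; pairs: (0,4), (0,5), (0,6), (1,5), (1,6), (2,6), (3,6), (3,7), (4,6), (4,7), (5,7)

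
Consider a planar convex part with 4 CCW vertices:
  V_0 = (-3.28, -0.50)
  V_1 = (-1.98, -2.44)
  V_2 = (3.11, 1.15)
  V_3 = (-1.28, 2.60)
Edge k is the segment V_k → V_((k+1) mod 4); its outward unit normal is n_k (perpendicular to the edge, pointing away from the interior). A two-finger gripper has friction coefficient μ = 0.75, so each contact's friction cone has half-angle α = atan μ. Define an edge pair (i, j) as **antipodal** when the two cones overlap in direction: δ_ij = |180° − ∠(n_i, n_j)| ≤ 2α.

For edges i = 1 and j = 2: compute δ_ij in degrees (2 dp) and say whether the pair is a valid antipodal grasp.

α = atan 0.75 = 36.87°;  2α = 73.74°
edge 1: e_1 = (+5.09, +3.59);  n_1 = (+0.5764, -0.8172)
edge 2: e_2 = (-4.39, +1.45);  n_2 = (+0.3136, +0.9495)
∠(n_1, n_2) = 126.53°
δ = |180° − 126.53°| = 53.47°
53.47° ≤ 2α = 73.74°  →  valid

δ = 53.47°, valid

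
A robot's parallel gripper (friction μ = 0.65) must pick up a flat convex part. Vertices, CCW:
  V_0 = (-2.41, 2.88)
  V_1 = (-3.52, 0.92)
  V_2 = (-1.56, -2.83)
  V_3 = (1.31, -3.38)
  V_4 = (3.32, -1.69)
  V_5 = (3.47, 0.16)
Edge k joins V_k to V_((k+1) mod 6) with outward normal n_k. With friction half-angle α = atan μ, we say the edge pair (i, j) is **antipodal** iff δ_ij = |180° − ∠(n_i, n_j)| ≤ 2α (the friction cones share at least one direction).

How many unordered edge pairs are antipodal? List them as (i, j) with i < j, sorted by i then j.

count = 6; pairs: (0,3), (0,4), (1,4), (1,5), (2,5), (3,5)

α = atan 0.65 = 33.02°;  2α = 66.05°
n_0 = (-0.8701, +0.4928)
n_1 = (-0.8862, -0.4632)
n_2 = (-0.1882, -0.9821)
n_3 = (+0.6435, -0.7654)
n_4 = (+0.9967, -0.0808)
n_5 = (+0.4198, +0.9076)
  (0,1): δ = 122.88°  ·
  (0,2): δ = 71.32°  ·
  (0,3): δ = 20.42°  ✓
  (0,4): δ = 24.89°  ✓
  (0,5): δ = 94.70°  ·
  (1,2): δ = 128.44°  ·
  (1,3): δ = 77.54°  ·
  (1,4): δ = 32.23°  ✓
  (1,5): δ = 37.58°  ✓
  (2,3): δ = 129.09°  ·
  (2,4): δ = 83.79°  ·
  (2,5): δ = 13.98°  ✓
  (3,4): δ = 134.69°  ·
  (3,5): δ = 64.88°  ✓
  (4,5): δ = 110.19°  ·
antipodal pairs: 6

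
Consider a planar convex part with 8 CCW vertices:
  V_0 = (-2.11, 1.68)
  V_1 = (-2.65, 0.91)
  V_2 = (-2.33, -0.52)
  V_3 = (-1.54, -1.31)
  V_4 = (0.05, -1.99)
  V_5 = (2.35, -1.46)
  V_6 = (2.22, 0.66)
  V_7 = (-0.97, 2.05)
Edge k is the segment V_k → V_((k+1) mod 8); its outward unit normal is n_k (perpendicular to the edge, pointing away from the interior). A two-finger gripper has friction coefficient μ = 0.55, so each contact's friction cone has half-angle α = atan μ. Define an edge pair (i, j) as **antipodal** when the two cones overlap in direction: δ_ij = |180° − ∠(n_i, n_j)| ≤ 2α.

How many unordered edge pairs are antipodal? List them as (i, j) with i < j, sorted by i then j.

count = 10; pairs: (0,4), (0,5), (1,5), (1,6), (2,5), (2,6), (3,6), (3,7), (4,6), (4,7)

α = atan 0.55 = 28.81°;  2α = 57.62°
n_0 = (-0.8187, +0.5742)
n_1 = (-0.9759, -0.2184)
n_2 = (-0.7071, -0.7071)
n_3 = (-0.3932, -0.9194)
n_4 = (+0.2246, -0.9745)
n_5 = (+0.9981, +0.0612)
n_6 = (+0.3995, +0.9167)
n_7 = (-0.3087, +0.9512)
  (0,1): δ = 132.34°  ·
  (0,2): δ = 99.96°  ·
  (0,3): δ = 78.11°  ·
  (0,4): δ = 41.98°  ✓
  (0,5): δ = 38.55°  ✓
  (0,6): δ = 101.50°  ·
  (0,7): δ = 143.02°  ·
  (1,2): δ = 147.61°  ·
  (1,3): δ = 125.77°  ·
  (1,4): δ = 89.64°  ·
  (1,5): δ = 9.10°  ✓
  (1,6): δ = 53.84°  ✓
  (1,7): δ = 95.37°  ·
  (2,3): δ = 158.16°  ·
  (2,4): δ = 122.02°  ·
  (2,5): δ = 41.49°  ✓
  (2,6): δ = 21.46°  ✓
  (2,7): δ = 62.98°  ·
  (3,4): δ = 143.87°  ·
  (3,5): δ = 63.34°  ·
  (3,6): δ = 0.39°  ✓
  (3,7): δ = 41.14°  ✓
  (4,5): δ = 99.47°  ·
  (4,6): δ = 36.52°  ✓
  (4,7): δ = 5.01°  ✓
  (5,6): δ = 117.05°  ·
  (5,7): δ = 75.53°  ·
  (6,7): δ = 138.47°  ·
antipodal pairs: 10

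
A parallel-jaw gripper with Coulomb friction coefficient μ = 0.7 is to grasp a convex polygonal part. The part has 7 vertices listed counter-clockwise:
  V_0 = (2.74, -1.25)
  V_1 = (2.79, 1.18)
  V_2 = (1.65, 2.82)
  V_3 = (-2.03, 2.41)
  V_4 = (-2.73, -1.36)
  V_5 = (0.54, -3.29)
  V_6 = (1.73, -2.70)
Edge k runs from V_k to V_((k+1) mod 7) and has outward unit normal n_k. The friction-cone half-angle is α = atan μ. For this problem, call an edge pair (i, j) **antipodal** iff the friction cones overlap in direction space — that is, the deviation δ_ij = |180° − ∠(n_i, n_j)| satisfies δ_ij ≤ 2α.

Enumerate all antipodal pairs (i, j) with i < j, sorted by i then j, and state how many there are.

count = 9; pairs: (0,3), (0,4), (1,3), (1,4), (2,4), (2,5), (2,6), (3,5), (3,6)

α = atan 0.7 = 34.99°;  2α = 69.98°
n_0 = (+0.9998, -0.0206)
n_1 = (+0.8211, +0.5708)
n_2 = (-0.1107, +0.9939)
n_3 = (-0.9832, +0.1826)
n_4 = (-0.5083, -0.8612)
n_5 = (+0.4442, -0.8959)
n_6 = (+0.8206, -0.5716)
  (0,1): δ = 144.02°  ·
  (0,2): δ = 82.46°  ·
  (0,3): δ = 9.34°  ✓
  (0,4): δ = 60.63°  ✓
  (0,5): δ = 117.55°  ·
  (0,6): δ = 146.32°  ·
  (1,2): δ = 118.45°  ·
  (1,3): δ = 45.32°  ✓
  (1,4): δ = 24.65°  ✓
  (1,5): δ = 81.57°  ·
  (1,6): δ = 110.34°  ·
  (2,3): δ = 106.88°  ·
  (2,4): δ = 36.91°  ✓
  (2,5): δ = 20.01°  ✓
  (2,6): δ = 48.78°  ✓
  (3,4): δ = 110.03°  ·
  (3,5): δ = 53.11°  ✓
  (3,6): δ = 24.34°  ✓
  (4,5): δ = 123.08°  ·
  (4,6): δ = 94.31°  ·
  (5,6): δ = 151.23°  ·
antipodal pairs: 9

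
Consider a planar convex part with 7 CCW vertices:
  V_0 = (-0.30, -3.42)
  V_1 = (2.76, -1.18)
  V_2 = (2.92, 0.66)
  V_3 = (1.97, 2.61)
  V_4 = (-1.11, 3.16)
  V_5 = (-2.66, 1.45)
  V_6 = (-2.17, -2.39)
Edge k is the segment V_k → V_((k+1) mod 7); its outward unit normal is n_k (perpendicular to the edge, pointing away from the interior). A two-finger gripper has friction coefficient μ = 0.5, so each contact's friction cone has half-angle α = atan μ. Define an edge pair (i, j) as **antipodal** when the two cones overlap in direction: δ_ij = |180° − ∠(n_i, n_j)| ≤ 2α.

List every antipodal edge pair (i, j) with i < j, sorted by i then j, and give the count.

α = atan 0.5 = 26.57°;  2α = 53.13°
n_0 = (+0.5907, -0.8069)
n_1 = (+0.9962, -0.0866)
n_2 = (+0.8990, +0.4380)
n_3 = (+0.1758, +0.9844)
n_4 = (-0.7409, +0.6716)
n_5 = (-0.9920, -0.1266)
n_6 = (-0.4825, -0.8759)
  (0,1): δ = 131.17°  ·
  (0,2): δ = 100.23°  ·
  (0,3): δ = 46.33°  ✓
  (0,4): δ = 11.60°  ✓
  (0,5): δ = 61.07°  ·
  (0,6): δ = 114.95°  ·
  (1,2): δ = 149.06°  ·
  (1,3): δ = 95.15°  ·
  (1,4): δ = 37.22°  ✓
  (1,5): δ = 12.24°  ✓
  (1,6): δ = 66.12°  ·
  (2,3): δ = 126.10°  ·
  (2,4): δ = 68.16°  ·
  (2,5): δ = 18.70°  ✓
  (2,6): δ = 35.18°  ✓
  (3,4): δ = 122.07°  ·
  (3,5): δ = 72.60°  ·
  (3,6): δ = 18.72°  ✓
  (4,5): δ = 130.54°  ·
  (4,6): δ = 76.66°  ·
  (5,6): δ = 126.12°  ·
antipodal pairs: 7

count = 7; pairs: (0,3), (0,4), (1,4), (1,5), (2,5), (2,6), (3,6)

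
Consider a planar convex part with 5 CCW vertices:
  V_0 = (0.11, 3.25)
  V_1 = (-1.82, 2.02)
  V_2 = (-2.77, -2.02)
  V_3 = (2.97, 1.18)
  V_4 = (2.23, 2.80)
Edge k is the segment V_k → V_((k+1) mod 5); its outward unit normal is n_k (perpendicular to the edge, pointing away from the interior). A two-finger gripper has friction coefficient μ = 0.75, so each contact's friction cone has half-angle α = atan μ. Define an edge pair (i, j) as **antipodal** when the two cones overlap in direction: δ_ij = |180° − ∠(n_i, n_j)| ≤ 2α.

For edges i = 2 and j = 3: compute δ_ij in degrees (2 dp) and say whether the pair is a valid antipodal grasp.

α = atan 0.75 = 36.87°;  2α = 73.74°
edge 2: e_2 = (+5.74, +3.20);  n_2 = (+0.4869, -0.8734)
edge 3: e_3 = (-0.74, +1.62);  n_3 = (+0.9096, +0.4155)
∠(n_2, n_3) = 85.41°
δ = |180° − 85.41°| = 94.59°
94.59° > 2α = 73.74°  →  invalid

δ = 94.59°, invalid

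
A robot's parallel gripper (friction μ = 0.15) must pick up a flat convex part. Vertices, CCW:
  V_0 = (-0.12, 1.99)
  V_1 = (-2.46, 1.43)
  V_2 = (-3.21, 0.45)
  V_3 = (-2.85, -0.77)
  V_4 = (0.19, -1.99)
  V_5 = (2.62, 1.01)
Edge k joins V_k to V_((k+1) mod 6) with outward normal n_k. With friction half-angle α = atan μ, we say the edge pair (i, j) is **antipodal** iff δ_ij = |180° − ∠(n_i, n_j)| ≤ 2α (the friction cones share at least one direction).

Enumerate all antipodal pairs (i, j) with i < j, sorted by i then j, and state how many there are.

α = atan 0.15 = 8.53°;  2α = 17.06°
n_0 = (-0.2327, +0.9725)
n_1 = (-0.7941, +0.6078)
n_2 = (-0.9591, -0.2830)
n_3 = (-0.3724, -0.9281)
n_4 = (+0.7771, -0.6294)
n_5 = (+0.3368, +0.9416)
  (0,1): δ = 140.89°  ·
  (0,2): δ = 87.02°  ·
  (0,3): δ = 35.33°  ·
  (0,4): δ = 37.53°  ·
  (0,5): δ = 146.86°  ·
  (1,2): δ = 126.13°  ·
  (1,3): δ = 74.44°  ·
  (1,4): δ = 1.58°  ✓
  (1,5): δ = 107.75°  ·
  (2,3): δ = 128.31°  ·
  (2,4): δ = 55.45°  ·
  (2,5): δ = 53.88°  ·
  (3,4): δ = 107.14°  ·
  (3,5): δ = 2.19°  ✓
  (4,5): δ = 70.67°  ·
antipodal pairs: 2

count = 2; pairs: (1,4), (3,5)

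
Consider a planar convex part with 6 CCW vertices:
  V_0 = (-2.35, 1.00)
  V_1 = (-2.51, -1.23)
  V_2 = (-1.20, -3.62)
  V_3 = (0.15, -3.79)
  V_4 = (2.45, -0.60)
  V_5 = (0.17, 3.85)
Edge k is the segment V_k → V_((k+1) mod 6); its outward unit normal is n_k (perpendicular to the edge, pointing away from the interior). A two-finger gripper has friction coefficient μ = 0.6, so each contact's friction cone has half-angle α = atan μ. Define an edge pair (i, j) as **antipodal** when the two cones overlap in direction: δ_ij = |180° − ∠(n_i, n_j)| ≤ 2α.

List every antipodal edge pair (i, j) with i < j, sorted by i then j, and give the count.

count = 6; pairs: (0,3), (0,4), (1,4), (2,4), (2,5), (3,5)

α = atan 0.6 = 30.96°;  2α = 61.93°
n_0 = (-0.9974, +0.0716)
n_1 = (-0.8769, -0.4807)
n_2 = (-0.1249, -0.9922)
n_3 = (+0.8111, -0.5848)
n_4 = (+0.8900, +0.4560)
n_5 = (-0.7491, +0.6624)
  (0,1): δ = 147.17°  ·
  (0,2): δ = 93.07°  ·
  (0,3): δ = 31.69°  ✓
  (0,4): δ = 31.23°  ✓
  (0,5): δ = 142.62°  ·
  (1,2): δ = 125.91°  ·
  (1,3): δ = 64.52°  ·
  (1,4): δ = 1.60°  ✓
  (1,5): δ = 109.79°  ·
  (2,3): δ = 118.61°  ·
  (2,4): δ = 55.69°  ✓
  (2,5): δ = 55.69°  ✓
  (3,4): δ = 117.08°  ·
  (3,5): δ = 5.69°  ✓
  (4,5): δ = 68.61°  ·
antipodal pairs: 6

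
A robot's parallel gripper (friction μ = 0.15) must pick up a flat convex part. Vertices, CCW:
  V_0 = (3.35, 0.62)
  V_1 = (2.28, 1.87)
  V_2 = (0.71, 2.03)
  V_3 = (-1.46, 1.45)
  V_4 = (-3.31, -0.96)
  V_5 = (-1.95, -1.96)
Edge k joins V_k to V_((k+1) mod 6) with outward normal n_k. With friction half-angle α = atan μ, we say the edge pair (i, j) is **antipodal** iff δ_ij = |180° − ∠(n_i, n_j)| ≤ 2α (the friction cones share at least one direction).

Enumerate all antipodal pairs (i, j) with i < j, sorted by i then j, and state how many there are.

α = atan 0.15 = 8.53°;  2α = 17.06°
n_0 = (+0.7597, +0.6503)
n_1 = (+0.1014, +0.9948)
n_2 = (-0.2582, +0.9661)
n_3 = (-0.7932, +0.6089)
n_4 = (-0.5924, -0.8057)
n_5 = (+0.4377, -0.8991)
  (0,1): δ = 136.38°  ·
  (0,2): δ = 115.60°  ·
  (0,3): δ = 78.07°  ·
  (0,4): δ = 13.11°  ✓
  (0,5): δ = 75.39°  ·
  (1,2): δ = 159.22°  ·
  (1,3): δ = 121.69°  ·
  (1,4): δ = 30.51°  ·
  (1,5): δ = 31.78°  ·
  (2,3): δ = 142.48°  ·
  (2,4): δ = 51.29°  ·
  (2,5): δ = 10.99°  ✓
  (3,4): δ = 88.82°  ·
  (3,5): δ = 26.53°  ·
  (4,5): δ = 117.72°  ·
antipodal pairs: 2

count = 2; pairs: (0,4), (2,5)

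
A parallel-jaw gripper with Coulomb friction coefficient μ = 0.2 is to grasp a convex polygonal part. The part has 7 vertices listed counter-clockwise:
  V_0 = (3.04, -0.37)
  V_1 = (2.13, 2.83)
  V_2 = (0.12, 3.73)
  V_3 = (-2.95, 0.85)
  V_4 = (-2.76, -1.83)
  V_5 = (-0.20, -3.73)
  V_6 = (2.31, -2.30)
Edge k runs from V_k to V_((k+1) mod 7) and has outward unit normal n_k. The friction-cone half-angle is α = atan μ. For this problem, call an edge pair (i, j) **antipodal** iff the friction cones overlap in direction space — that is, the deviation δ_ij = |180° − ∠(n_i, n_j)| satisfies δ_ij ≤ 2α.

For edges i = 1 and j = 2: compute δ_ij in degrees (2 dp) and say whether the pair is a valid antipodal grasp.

α = atan 0.2 = 11.31°;  2α = 22.62°
edge 1: e_1 = (-2.01, +0.90);  n_1 = (+0.4087, +0.9127)
edge 2: e_2 = (-3.07, -2.88);  n_2 = (-0.6842, +0.7293)
∠(n_1, n_2) = 67.29°
δ = |180° − 67.29°| = 112.71°
112.71° > 2α = 22.62°  →  invalid

δ = 112.71°, invalid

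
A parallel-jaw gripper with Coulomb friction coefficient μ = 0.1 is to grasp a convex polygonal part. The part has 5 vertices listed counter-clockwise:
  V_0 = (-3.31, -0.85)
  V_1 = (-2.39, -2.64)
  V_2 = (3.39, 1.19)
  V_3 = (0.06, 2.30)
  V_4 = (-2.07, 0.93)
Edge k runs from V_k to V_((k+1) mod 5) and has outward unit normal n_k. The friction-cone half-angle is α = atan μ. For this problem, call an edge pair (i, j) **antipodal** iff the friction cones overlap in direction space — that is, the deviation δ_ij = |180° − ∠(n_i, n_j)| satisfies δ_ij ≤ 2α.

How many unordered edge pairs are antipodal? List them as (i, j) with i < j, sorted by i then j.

α = atan 0.1 = 5.71°;  2α = 11.42°
n_0 = (-0.8894, -0.4571)
n_1 = (+0.5524, -0.8336)
n_2 = (+0.3162, +0.9487)
n_3 = (-0.5410, +0.8411)
n_4 = (-0.8205, +0.5716)
  (0,1): δ = 83.67°  ·
  (0,2): δ = 44.36°  ·
  (0,3): δ = 95.55°  ·
  (0,4): δ = 117.94°  ·
  (1,2): δ = 51.96°  ·
  (1,3): δ = 0.78°  ✓
  (1,4): δ = 21.61°  ·
  (2,3): δ = 128.82°  ·
  (2,4): δ = 106.43°  ·
  (3,4): δ = 157.61°  ·
antipodal pairs: 1

count = 1; pairs: (1,3)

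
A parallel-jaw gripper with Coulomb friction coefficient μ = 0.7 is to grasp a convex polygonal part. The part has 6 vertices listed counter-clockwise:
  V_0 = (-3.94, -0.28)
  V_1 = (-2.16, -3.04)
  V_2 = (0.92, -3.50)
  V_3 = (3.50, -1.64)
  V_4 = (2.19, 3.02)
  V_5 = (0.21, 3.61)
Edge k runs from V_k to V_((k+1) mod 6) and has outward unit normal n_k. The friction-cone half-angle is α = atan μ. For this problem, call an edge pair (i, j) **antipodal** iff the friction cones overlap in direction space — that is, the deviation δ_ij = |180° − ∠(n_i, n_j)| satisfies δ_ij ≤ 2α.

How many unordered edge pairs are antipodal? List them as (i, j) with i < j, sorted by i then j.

count = 8; pairs: (0,3), (0,4), (1,3), (1,4), (1,5), (2,4), (2,5), (3,5)

α = atan 0.7 = 34.99°;  2α = 69.98°
n_0 = (-0.8404, -0.5420)
n_1 = (-0.1477, -0.9890)
n_2 = (+0.5848, -0.8112)
n_3 = (+0.9627, +0.2706)
n_4 = (+0.2856, +0.9584)
n_5 = (-0.6839, +0.7296)
  (0,1): δ = 131.31°  ·
  (0,2): δ = 87.03°  ·
  (0,3): δ = 17.12°  ✓
  (0,4): δ = 40.59°  ✓
  (0,5): δ = 100.33°  ·
  (1,2): δ = 135.72°  ·
  (1,3): δ = 65.80°  ✓
  (1,4): δ = 8.10°  ✓
  (1,5): δ = 51.64°  ✓
  (2,3): δ = 110.09°  ·
  (2,4): δ = 52.38°  ✓
  (2,5): δ = 7.36°  ✓
  (3,4): δ = 122.29°  ·
  (3,5): δ = 62.55°  ✓
  (4,5): δ = 120.26°  ·
antipodal pairs: 8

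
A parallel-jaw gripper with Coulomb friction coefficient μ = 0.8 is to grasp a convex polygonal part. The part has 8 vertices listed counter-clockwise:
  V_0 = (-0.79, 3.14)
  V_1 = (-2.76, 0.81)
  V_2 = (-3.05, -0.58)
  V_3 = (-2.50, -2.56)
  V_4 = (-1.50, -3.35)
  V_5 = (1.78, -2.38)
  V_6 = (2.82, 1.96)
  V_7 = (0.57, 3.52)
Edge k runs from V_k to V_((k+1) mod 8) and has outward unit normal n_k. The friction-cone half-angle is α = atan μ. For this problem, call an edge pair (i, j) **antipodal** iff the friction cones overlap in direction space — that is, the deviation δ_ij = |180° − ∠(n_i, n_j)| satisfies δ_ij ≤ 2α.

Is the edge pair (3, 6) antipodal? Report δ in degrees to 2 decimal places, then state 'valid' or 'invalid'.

α = atan 0.8 = 38.66°;  2α = 77.32°
edge 3: e_3 = (+1.00, -0.79);  n_3 = (-0.6199, -0.7847)
edge 6: e_6 = (-2.25, +1.56);  n_6 = (+0.5698, +0.8218)
∠(n_3, n_6) = 176.43°
δ = |180° − 176.43°| = 3.57°
3.57° ≤ 2α = 77.32°  →  valid

δ = 3.57°, valid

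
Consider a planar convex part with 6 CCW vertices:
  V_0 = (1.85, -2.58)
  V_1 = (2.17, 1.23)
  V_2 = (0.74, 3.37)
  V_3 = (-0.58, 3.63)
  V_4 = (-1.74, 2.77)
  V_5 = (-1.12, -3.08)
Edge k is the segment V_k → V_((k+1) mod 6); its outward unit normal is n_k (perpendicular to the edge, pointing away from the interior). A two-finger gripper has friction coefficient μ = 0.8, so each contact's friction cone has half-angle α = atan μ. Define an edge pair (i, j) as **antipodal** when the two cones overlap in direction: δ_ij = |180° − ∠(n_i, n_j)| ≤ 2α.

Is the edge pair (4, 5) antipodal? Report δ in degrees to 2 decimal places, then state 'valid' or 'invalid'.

α = atan 0.8 = 38.66°;  2α = 77.32°
edge 4: e_4 = (+0.62, -5.85);  n_4 = (-0.9944, -0.1054)
edge 5: e_5 = (+2.97, +0.50);  n_5 = (+0.1660, -0.9861)
∠(n_4, n_5) = 93.51°
δ = |180° − 93.51°| = 86.49°
86.49° > 2α = 77.32°  →  invalid

δ = 86.49°, invalid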